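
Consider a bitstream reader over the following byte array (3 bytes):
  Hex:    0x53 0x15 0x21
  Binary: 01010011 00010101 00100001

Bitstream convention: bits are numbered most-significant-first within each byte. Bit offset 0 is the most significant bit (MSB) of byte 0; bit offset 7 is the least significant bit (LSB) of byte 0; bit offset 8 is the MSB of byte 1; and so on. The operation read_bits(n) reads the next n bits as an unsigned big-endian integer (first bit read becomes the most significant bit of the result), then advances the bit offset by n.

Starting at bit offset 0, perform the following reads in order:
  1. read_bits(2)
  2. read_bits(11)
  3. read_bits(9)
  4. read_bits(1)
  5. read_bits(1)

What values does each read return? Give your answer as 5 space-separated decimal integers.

Read 1: bits[0:2] width=2 -> value=1 (bin 01); offset now 2 = byte 0 bit 2; 22 bits remain
Read 2: bits[2:13] width=11 -> value=610 (bin 01001100010); offset now 13 = byte 1 bit 5; 11 bits remain
Read 3: bits[13:22] width=9 -> value=328 (bin 101001000); offset now 22 = byte 2 bit 6; 2 bits remain
Read 4: bits[22:23] width=1 -> value=0 (bin 0); offset now 23 = byte 2 bit 7; 1 bits remain
Read 5: bits[23:24] width=1 -> value=1 (bin 1); offset now 24 = byte 3 bit 0; 0 bits remain

Answer: 1 610 328 0 1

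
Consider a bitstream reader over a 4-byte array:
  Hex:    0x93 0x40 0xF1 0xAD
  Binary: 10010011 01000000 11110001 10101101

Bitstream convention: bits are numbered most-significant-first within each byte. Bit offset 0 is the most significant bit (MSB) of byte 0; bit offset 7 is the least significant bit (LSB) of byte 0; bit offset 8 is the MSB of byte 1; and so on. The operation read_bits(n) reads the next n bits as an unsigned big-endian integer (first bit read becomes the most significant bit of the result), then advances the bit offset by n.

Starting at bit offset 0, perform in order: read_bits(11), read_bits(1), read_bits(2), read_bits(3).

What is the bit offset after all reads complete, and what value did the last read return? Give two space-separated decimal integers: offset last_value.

Read 1: bits[0:11] width=11 -> value=1178 (bin 10010011010); offset now 11 = byte 1 bit 3; 21 bits remain
Read 2: bits[11:12] width=1 -> value=0 (bin 0); offset now 12 = byte 1 bit 4; 20 bits remain
Read 3: bits[12:14] width=2 -> value=0 (bin 00); offset now 14 = byte 1 bit 6; 18 bits remain
Read 4: bits[14:17] width=3 -> value=1 (bin 001); offset now 17 = byte 2 bit 1; 15 bits remain

Answer: 17 1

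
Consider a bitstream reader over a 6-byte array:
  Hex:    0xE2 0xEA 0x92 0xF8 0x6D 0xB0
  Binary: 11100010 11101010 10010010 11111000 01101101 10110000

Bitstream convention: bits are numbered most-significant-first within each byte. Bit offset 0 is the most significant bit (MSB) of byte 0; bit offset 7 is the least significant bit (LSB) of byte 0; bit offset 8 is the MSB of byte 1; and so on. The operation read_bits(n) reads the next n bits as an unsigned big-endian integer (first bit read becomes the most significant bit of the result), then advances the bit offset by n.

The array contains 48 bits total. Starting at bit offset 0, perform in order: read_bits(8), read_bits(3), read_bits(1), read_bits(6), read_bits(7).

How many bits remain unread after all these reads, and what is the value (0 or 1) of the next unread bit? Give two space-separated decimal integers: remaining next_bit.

Read 1: bits[0:8] width=8 -> value=226 (bin 11100010); offset now 8 = byte 1 bit 0; 40 bits remain
Read 2: bits[8:11] width=3 -> value=7 (bin 111); offset now 11 = byte 1 bit 3; 37 bits remain
Read 3: bits[11:12] width=1 -> value=0 (bin 0); offset now 12 = byte 1 bit 4; 36 bits remain
Read 4: bits[12:18] width=6 -> value=42 (bin 101010); offset now 18 = byte 2 bit 2; 30 bits remain
Read 5: bits[18:25] width=7 -> value=37 (bin 0100101); offset now 25 = byte 3 bit 1; 23 bits remain

Answer: 23 1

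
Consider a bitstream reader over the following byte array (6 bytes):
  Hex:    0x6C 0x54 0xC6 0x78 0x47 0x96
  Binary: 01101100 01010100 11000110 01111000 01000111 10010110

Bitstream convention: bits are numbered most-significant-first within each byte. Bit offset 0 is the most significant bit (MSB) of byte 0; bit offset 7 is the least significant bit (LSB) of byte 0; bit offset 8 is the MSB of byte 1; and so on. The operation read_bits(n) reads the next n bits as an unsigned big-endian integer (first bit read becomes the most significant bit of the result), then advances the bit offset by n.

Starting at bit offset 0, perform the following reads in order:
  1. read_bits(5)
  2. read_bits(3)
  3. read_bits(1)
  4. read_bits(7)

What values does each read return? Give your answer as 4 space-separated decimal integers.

Answer: 13 4 0 84

Derivation:
Read 1: bits[0:5] width=5 -> value=13 (bin 01101); offset now 5 = byte 0 bit 5; 43 bits remain
Read 2: bits[5:8] width=3 -> value=4 (bin 100); offset now 8 = byte 1 bit 0; 40 bits remain
Read 3: bits[8:9] width=1 -> value=0 (bin 0); offset now 9 = byte 1 bit 1; 39 bits remain
Read 4: bits[9:16] width=7 -> value=84 (bin 1010100); offset now 16 = byte 2 bit 0; 32 bits remain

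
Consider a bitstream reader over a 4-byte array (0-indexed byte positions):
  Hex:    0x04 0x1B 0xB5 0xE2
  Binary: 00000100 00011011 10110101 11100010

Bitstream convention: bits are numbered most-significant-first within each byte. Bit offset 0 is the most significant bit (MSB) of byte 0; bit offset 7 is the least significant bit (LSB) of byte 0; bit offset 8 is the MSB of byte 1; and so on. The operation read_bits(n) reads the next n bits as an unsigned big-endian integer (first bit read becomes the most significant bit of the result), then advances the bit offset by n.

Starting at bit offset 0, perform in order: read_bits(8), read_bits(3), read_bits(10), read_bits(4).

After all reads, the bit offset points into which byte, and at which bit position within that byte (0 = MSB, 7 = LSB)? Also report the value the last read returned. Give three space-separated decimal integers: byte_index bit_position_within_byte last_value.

Answer: 3 1 11

Derivation:
Read 1: bits[0:8] width=8 -> value=4 (bin 00000100); offset now 8 = byte 1 bit 0; 24 bits remain
Read 2: bits[8:11] width=3 -> value=0 (bin 000); offset now 11 = byte 1 bit 3; 21 bits remain
Read 3: bits[11:21] width=10 -> value=886 (bin 1101110110); offset now 21 = byte 2 bit 5; 11 bits remain
Read 4: bits[21:25] width=4 -> value=11 (bin 1011); offset now 25 = byte 3 bit 1; 7 bits remain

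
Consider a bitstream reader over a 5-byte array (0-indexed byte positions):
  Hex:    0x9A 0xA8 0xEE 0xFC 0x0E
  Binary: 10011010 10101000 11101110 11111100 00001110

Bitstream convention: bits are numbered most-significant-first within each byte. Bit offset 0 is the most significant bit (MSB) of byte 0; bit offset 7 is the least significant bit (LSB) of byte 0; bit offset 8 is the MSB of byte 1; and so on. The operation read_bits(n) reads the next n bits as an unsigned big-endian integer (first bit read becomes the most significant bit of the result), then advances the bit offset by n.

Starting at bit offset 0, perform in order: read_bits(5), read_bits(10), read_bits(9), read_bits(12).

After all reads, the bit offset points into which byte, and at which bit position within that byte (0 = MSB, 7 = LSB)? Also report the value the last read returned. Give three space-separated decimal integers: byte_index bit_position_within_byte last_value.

Read 1: bits[0:5] width=5 -> value=19 (bin 10011); offset now 5 = byte 0 bit 5; 35 bits remain
Read 2: bits[5:15] width=10 -> value=340 (bin 0101010100); offset now 15 = byte 1 bit 7; 25 bits remain
Read 3: bits[15:24] width=9 -> value=238 (bin 011101110); offset now 24 = byte 3 bit 0; 16 bits remain
Read 4: bits[24:36] width=12 -> value=4032 (bin 111111000000); offset now 36 = byte 4 bit 4; 4 bits remain

Answer: 4 4 4032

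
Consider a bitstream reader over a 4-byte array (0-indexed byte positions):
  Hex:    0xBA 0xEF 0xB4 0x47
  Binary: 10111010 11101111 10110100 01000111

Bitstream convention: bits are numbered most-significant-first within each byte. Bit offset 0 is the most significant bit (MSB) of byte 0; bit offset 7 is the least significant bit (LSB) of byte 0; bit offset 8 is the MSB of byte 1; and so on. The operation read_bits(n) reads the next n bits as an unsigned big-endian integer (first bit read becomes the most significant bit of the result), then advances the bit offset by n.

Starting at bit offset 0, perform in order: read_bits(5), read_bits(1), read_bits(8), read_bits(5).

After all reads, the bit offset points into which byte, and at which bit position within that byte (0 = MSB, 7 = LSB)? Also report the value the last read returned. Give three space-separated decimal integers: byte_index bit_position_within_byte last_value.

Answer: 2 3 29

Derivation:
Read 1: bits[0:5] width=5 -> value=23 (bin 10111); offset now 5 = byte 0 bit 5; 27 bits remain
Read 2: bits[5:6] width=1 -> value=0 (bin 0); offset now 6 = byte 0 bit 6; 26 bits remain
Read 3: bits[6:14] width=8 -> value=187 (bin 10111011); offset now 14 = byte 1 bit 6; 18 bits remain
Read 4: bits[14:19] width=5 -> value=29 (bin 11101); offset now 19 = byte 2 bit 3; 13 bits remain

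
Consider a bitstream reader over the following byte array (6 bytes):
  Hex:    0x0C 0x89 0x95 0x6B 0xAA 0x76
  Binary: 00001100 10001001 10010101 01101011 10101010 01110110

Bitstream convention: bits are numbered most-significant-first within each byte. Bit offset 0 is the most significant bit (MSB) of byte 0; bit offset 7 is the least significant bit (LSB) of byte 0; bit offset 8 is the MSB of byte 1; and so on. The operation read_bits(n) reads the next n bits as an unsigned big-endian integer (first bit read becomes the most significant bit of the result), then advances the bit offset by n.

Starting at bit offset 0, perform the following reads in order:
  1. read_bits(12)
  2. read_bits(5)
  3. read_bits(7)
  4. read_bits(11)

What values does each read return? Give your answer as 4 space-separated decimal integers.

Read 1: bits[0:12] width=12 -> value=200 (bin 000011001000); offset now 12 = byte 1 bit 4; 36 bits remain
Read 2: bits[12:17] width=5 -> value=19 (bin 10011); offset now 17 = byte 2 bit 1; 31 bits remain
Read 3: bits[17:24] width=7 -> value=21 (bin 0010101); offset now 24 = byte 3 bit 0; 24 bits remain
Read 4: bits[24:35] width=11 -> value=861 (bin 01101011101); offset now 35 = byte 4 bit 3; 13 bits remain

Answer: 200 19 21 861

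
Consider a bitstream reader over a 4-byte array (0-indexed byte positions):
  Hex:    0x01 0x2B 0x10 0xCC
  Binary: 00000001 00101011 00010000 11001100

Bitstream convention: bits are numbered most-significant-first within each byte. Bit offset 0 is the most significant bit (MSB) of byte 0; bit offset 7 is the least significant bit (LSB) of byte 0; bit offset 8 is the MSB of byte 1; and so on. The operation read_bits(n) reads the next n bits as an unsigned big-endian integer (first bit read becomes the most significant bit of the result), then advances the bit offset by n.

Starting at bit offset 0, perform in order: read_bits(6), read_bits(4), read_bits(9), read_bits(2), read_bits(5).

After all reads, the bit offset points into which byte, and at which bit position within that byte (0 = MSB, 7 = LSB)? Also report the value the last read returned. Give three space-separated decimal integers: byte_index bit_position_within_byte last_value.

Read 1: bits[0:6] width=6 -> value=0 (bin 000000); offset now 6 = byte 0 bit 6; 26 bits remain
Read 2: bits[6:10] width=4 -> value=4 (bin 0100); offset now 10 = byte 1 bit 2; 22 bits remain
Read 3: bits[10:19] width=9 -> value=344 (bin 101011000); offset now 19 = byte 2 bit 3; 13 bits remain
Read 4: bits[19:21] width=2 -> value=2 (bin 10); offset now 21 = byte 2 bit 5; 11 bits remain
Read 5: bits[21:26] width=5 -> value=3 (bin 00011); offset now 26 = byte 3 bit 2; 6 bits remain

Answer: 3 2 3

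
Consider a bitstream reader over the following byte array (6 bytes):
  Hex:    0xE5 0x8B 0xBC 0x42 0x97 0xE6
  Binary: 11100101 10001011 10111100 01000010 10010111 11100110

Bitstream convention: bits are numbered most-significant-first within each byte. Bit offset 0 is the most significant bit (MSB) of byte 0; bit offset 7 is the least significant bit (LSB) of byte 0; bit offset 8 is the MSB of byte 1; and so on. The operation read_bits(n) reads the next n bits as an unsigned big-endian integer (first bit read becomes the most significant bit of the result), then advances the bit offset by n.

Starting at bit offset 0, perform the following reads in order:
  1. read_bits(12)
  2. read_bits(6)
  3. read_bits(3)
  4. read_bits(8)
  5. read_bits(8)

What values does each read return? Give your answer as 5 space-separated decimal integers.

Read 1: bits[0:12] width=12 -> value=3672 (bin 111001011000); offset now 12 = byte 1 bit 4; 36 bits remain
Read 2: bits[12:18] width=6 -> value=46 (bin 101110); offset now 18 = byte 2 bit 2; 30 bits remain
Read 3: bits[18:21] width=3 -> value=7 (bin 111); offset now 21 = byte 2 bit 5; 27 bits remain
Read 4: bits[21:29] width=8 -> value=136 (bin 10001000); offset now 29 = byte 3 bit 5; 19 bits remain
Read 5: bits[29:37] width=8 -> value=82 (bin 01010010); offset now 37 = byte 4 bit 5; 11 bits remain

Answer: 3672 46 7 136 82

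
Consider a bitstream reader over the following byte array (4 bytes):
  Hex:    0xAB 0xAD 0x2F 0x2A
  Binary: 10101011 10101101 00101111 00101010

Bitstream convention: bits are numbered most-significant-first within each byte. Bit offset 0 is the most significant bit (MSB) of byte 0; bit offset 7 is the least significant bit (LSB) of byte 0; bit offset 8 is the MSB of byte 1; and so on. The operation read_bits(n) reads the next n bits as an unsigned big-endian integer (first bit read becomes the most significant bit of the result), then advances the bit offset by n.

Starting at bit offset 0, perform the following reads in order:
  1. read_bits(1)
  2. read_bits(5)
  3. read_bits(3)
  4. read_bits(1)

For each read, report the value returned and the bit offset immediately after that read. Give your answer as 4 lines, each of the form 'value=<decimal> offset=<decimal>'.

Read 1: bits[0:1] width=1 -> value=1 (bin 1); offset now 1 = byte 0 bit 1; 31 bits remain
Read 2: bits[1:6] width=5 -> value=10 (bin 01010); offset now 6 = byte 0 bit 6; 26 bits remain
Read 3: bits[6:9] width=3 -> value=7 (bin 111); offset now 9 = byte 1 bit 1; 23 bits remain
Read 4: bits[9:10] width=1 -> value=0 (bin 0); offset now 10 = byte 1 bit 2; 22 bits remain

Answer: value=1 offset=1
value=10 offset=6
value=7 offset=9
value=0 offset=10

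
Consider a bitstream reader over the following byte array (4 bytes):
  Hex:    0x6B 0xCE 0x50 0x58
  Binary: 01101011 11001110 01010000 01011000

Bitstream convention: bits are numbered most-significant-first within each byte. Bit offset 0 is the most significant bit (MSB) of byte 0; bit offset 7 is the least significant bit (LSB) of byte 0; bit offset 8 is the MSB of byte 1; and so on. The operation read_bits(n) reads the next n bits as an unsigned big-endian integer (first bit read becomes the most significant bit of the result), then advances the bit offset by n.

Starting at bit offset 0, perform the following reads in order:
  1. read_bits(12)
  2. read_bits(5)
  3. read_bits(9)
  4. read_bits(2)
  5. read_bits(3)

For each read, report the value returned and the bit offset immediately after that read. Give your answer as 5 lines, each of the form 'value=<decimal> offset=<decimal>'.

Read 1: bits[0:12] width=12 -> value=1724 (bin 011010111100); offset now 12 = byte 1 bit 4; 20 bits remain
Read 2: bits[12:17] width=5 -> value=28 (bin 11100); offset now 17 = byte 2 bit 1; 15 bits remain
Read 3: bits[17:26] width=9 -> value=321 (bin 101000001); offset now 26 = byte 3 bit 2; 6 bits remain
Read 4: bits[26:28] width=2 -> value=1 (bin 01); offset now 28 = byte 3 bit 4; 4 bits remain
Read 5: bits[28:31] width=3 -> value=4 (bin 100); offset now 31 = byte 3 bit 7; 1 bits remain

Answer: value=1724 offset=12
value=28 offset=17
value=321 offset=26
value=1 offset=28
value=4 offset=31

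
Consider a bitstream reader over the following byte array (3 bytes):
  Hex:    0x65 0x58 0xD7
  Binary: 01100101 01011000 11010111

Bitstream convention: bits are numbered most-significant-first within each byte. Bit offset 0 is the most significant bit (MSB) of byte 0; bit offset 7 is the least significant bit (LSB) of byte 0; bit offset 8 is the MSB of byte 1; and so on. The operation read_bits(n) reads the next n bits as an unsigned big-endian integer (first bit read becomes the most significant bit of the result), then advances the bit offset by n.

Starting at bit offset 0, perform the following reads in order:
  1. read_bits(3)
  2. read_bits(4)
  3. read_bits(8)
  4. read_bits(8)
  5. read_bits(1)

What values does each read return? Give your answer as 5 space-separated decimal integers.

Read 1: bits[0:3] width=3 -> value=3 (bin 011); offset now 3 = byte 0 bit 3; 21 bits remain
Read 2: bits[3:7] width=4 -> value=2 (bin 0010); offset now 7 = byte 0 bit 7; 17 bits remain
Read 3: bits[7:15] width=8 -> value=172 (bin 10101100); offset now 15 = byte 1 bit 7; 9 bits remain
Read 4: bits[15:23] width=8 -> value=107 (bin 01101011); offset now 23 = byte 2 bit 7; 1 bits remain
Read 5: bits[23:24] width=1 -> value=1 (bin 1); offset now 24 = byte 3 bit 0; 0 bits remain

Answer: 3 2 172 107 1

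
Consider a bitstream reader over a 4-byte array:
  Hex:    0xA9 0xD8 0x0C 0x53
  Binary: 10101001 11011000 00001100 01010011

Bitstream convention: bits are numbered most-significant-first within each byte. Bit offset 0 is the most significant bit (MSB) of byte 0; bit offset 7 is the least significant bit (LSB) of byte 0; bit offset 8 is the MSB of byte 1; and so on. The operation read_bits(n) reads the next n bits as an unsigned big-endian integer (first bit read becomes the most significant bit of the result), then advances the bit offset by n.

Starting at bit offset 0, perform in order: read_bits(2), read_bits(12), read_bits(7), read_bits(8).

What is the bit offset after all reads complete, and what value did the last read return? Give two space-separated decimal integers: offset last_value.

Read 1: bits[0:2] width=2 -> value=2 (bin 10); offset now 2 = byte 0 bit 2; 30 bits remain
Read 2: bits[2:14] width=12 -> value=2678 (bin 101001110110); offset now 14 = byte 1 bit 6; 18 bits remain
Read 3: bits[14:21] width=7 -> value=1 (bin 0000001); offset now 21 = byte 2 bit 5; 11 bits remain
Read 4: bits[21:29] width=8 -> value=138 (bin 10001010); offset now 29 = byte 3 bit 5; 3 bits remain

Answer: 29 138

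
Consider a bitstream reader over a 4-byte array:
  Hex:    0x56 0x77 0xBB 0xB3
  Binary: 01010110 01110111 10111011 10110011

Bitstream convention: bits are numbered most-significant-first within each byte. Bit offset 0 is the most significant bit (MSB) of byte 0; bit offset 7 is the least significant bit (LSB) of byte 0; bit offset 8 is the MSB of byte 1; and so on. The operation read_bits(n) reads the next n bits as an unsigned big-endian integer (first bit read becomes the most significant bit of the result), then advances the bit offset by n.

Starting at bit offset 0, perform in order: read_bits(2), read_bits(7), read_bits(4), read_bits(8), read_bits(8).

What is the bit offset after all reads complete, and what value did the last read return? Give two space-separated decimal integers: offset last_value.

Read 1: bits[0:2] width=2 -> value=1 (bin 01); offset now 2 = byte 0 bit 2; 30 bits remain
Read 2: bits[2:9] width=7 -> value=44 (bin 0101100); offset now 9 = byte 1 bit 1; 23 bits remain
Read 3: bits[9:13] width=4 -> value=14 (bin 1110); offset now 13 = byte 1 bit 5; 19 bits remain
Read 4: bits[13:21] width=8 -> value=247 (bin 11110111); offset now 21 = byte 2 bit 5; 11 bits remain
Read 5: bits[21:29] width=8 -> value=118 (bin 01110110); offset now 29 = byte 3 bit 5; 3 bits remain

Answer: 29 118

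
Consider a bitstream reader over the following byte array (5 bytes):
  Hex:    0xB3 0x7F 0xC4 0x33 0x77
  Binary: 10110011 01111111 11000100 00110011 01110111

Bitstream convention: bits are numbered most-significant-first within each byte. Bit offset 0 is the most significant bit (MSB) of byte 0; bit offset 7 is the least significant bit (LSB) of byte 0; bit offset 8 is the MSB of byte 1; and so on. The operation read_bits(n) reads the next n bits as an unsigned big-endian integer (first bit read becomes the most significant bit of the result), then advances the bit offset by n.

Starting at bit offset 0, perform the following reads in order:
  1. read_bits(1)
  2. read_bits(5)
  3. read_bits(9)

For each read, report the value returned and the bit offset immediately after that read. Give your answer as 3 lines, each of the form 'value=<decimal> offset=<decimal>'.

Read 1: bits[0:1] width=1 -> value=1 (bin 1); offset now 1 = byte 0 bit 1; 39 bits remain
Read 2: bits[1:6] width=5 -> value=12 (bin 01100); offset now 6 = byte 0 bit 6; 34 bits remain
Read 3: bits[6:15] width=9 -> value=447 (bin 110111111); offset now 15 = byte 1 bit 7; 25 bits remain

Answer: value=1 offset=1
value=12 offset=6
value=447 offset=15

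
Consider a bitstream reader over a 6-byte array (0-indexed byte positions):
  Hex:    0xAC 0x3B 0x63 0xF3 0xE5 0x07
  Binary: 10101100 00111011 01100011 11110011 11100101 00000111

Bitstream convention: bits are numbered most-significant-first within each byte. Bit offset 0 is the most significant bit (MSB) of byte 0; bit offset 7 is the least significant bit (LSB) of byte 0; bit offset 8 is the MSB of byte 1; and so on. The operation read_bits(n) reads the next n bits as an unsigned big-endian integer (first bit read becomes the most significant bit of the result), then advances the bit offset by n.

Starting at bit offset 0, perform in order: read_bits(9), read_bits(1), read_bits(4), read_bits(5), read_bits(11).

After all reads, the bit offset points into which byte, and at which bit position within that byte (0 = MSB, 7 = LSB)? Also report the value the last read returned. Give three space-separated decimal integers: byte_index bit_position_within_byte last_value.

Answer: 3 6 252

Derivation:
Read 1: bits[0:9] width=9 -> value=344 (bin 101011000); offset now 9 = byte 1 bit 1; 39 bits remain
Read 2: bits[9:10] width=1 -> value=0 (bin 0); offset now 10 = byte 1 bit 2; 38 bits remain
Read 3: bits[10:14] width=4 -> value=14 (bin 1110); offset now 14 = byte 1 bit 6; 34 bits remain
Read 4: bits[14:19] width=5 -> value=27 (bin 11011); offset now 19 = byte 2 bit 3; 29 bits remain
Read 5: bits[19:30] width=11 -> value=252 (bin 00011111100); offset now 30 = byte 3 bit 6; 18 bits remain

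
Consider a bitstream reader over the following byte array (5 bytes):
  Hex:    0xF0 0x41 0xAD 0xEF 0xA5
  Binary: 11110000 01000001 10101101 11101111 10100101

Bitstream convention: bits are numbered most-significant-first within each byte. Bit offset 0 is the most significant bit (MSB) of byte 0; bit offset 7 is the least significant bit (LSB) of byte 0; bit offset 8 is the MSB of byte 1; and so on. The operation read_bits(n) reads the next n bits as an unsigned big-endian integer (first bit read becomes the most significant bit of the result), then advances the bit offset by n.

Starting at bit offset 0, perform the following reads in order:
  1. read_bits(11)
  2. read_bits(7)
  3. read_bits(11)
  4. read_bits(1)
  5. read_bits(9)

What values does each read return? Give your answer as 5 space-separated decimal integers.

Read 1: bits[0:11] width=11 -> value=1922 (bin 11110000010); offset now 11 = byte 1 bit 3; 29 bits remain
Read 2: bits[11:18] width=7 -> value=6 (bin 0000110); offset now 18 = byte 2 bit 2; 22 bits remain
Read 3: bits[18:29] width=11 -> value=1469 (bin 10110111101); offset now 29 = byte 3 bit 5; 11 bits remain
Read 4: bits[29:30] width=1 -> value=1 (bin 1); offset now 30 = byte 3 bit 6; 10 bits remain
Read 5: bits[30:39] width=9 -> value=466 (bin 111010010); offset now 39 = byte 4 bit 7; 1 bits remain

Answer: 1922 6 1469 1 466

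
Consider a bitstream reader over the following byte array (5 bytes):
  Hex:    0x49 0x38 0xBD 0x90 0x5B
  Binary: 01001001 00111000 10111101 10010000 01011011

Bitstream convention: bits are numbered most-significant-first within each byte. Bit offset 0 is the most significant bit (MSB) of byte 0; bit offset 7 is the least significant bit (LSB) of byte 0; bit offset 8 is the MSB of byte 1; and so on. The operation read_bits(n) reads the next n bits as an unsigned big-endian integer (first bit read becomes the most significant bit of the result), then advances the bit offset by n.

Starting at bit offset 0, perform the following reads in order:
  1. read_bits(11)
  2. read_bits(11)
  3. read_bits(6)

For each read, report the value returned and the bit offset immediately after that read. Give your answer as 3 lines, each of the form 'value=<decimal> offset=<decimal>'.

Answer: value=585 offset=11
value=1583 offset=22
value=25 offset=28

Derivation:
Read 1: bits[0:11] width=11 -> value=585 (bin 01001001001); offset now 11 = byte 1 bit 3; 29 bits remain
Read 2: bits[11:22] width=11 -> value=1583 (bin 11000101111); offset now 22 = byte 2 bit 6; 18 bits remain
Read 3: bits[22:28] width=6 -> value=25 (bin 011001); offset now 28 = byte 3 bit 4; 12 bits remain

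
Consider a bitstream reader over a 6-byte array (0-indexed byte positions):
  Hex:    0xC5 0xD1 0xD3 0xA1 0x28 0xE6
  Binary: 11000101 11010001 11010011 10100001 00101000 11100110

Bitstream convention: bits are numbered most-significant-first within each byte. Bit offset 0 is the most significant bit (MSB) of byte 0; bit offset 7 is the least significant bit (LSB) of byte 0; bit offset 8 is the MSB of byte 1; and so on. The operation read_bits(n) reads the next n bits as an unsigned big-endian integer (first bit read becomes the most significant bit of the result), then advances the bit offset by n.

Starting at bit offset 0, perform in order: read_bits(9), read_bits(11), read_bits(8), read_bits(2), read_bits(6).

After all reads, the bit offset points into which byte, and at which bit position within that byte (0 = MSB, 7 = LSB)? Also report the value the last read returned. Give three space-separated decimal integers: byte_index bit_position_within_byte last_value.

Read 1: bits[0:9] width=9 -> value=395 (bin 110001011); offset now 9 = byte 1 bit 1; 39 bits remain
Read 2: bits[9:20] width=11 -> value=1309 (bin 10100011101); offset now 20 = byte 2 bit 4; 28 bits remain
Read 3: bits[20:28] width=8 -> value=58 (bin 00111010); offset now 28 = byte 3 bit 4; 20 bits remain
Read 4: bits[28:30] width=2 -> value=0 (bin 00); offset now 30 = byte 3 bit 6; 18 bits remain
Read 5: bits[30:36] width=6 -> value=18 (bin 010010); offset now 36 = byte 4 bit 4; 12 bits remain

Answer: 4 4 18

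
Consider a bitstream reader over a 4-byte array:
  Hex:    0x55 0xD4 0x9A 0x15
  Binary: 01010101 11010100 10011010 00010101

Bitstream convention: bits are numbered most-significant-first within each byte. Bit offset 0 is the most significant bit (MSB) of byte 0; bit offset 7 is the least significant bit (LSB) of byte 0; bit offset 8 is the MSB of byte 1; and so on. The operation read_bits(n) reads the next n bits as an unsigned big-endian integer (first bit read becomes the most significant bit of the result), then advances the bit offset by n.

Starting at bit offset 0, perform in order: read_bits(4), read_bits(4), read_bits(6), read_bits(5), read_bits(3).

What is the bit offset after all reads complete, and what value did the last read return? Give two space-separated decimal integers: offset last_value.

Read 1: bits[0:4] width=4 -> value=5 (bin 0101); offset now 4 = byte 0 bit 4; 28 bits remain
Read 2: bits[4:8] width=4 -> value=5 (bin 0101); offset now 8 = byte 1 bit 0; 24 bits remain
Read 3: bits[8:14] width=6 -> value=53 (bin 110101); offset now 14 = byte 1 bit 6; 18 bits remain
Read 4: bits[14:19] width=5 -> value=4 (bin 00100); offset now 19 = byte 2 bit 3; 13 bits remain
Read 5: bits[19:22] width=3 -> value=6 (bin 110); offset now 22 = byte 2 bit 6; 10 bits remain

Answer: 22 6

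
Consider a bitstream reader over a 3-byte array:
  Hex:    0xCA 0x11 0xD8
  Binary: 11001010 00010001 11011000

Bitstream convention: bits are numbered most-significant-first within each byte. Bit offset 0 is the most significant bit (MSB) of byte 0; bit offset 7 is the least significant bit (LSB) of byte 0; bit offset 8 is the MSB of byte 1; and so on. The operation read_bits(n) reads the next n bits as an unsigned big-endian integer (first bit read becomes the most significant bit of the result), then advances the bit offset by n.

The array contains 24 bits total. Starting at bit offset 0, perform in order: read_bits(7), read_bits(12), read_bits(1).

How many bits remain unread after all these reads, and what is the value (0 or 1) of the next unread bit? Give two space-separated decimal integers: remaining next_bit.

Answer: 4 1

Derivation:
Read 1: bits[0:7] width=7 -> value=101 (bin 1100101); offset now 7 = byte 0 bit 7; 17 bits remain
Read 2: bits[7:19] width=12 -> value=142 (bin 000010001110); offset now 19 = byte 2 bit 3; 5 bits remain
Read 3: bits[19:20] width=1 -> value=1 (bin 1); offset now 20 = byte 2 bit 4; 4 bits remain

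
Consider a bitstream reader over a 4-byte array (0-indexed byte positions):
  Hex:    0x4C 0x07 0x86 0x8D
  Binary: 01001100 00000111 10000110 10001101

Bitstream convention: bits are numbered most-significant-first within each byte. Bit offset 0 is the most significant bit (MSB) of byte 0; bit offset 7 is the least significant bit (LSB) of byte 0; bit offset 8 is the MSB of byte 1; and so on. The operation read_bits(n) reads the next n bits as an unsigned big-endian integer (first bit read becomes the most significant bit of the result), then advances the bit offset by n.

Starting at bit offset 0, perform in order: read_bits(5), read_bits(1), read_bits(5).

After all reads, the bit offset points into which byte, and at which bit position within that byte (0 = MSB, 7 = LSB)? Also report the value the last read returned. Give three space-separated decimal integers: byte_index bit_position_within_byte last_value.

Answer: 1 3 0

Derivation:
Read 1: bits[0:5] width=5 -> value=9 (bin 01001); offset now 5 = byte 0 bit 5; 27 bits remain
Read 2: bits[5:6] width=1 -> value=1 (bin 1); offset now 6 = byte 0 bit 6; 26 bits remain
Read 3: bits[6:11] width=5 -> value=0 (bin 00000); offset now 11 = byte 1 bit 3; 21 bits remain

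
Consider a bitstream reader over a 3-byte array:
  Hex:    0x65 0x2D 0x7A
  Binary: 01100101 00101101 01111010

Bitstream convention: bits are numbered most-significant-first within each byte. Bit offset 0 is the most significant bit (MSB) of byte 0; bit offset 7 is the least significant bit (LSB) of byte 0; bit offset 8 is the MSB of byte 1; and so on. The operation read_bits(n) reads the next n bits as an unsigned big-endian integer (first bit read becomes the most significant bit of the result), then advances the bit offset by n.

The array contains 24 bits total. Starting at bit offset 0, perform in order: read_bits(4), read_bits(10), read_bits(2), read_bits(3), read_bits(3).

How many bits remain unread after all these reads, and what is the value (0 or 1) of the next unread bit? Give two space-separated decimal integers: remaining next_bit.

Read 1: bits[0:4] width=4 -> value=6 (bin 0110); offset now 4 = byte 0 bit 4; 20 bits remain
Read 2: bits[4:14] width=10 -> value=331 (bin 0101001011); offset now 14 = byte 1 bit 6; 10 bits remain
Read 3: bits[14:16] width=2 -> value=1 (bin 01); offset now 16 = byte 2 bit 0; 8 bits remain
Read 4: bits[16:19] width=3 -> value=3 (bin 011); offset now 19 = byte 2 bit 3; 5 bits remain
Read 5: bits[19:22] width=3 -> value=6 (bin 110); offset now 22 = byte 2 bit 6; 2 bits remain

Answer: 2 1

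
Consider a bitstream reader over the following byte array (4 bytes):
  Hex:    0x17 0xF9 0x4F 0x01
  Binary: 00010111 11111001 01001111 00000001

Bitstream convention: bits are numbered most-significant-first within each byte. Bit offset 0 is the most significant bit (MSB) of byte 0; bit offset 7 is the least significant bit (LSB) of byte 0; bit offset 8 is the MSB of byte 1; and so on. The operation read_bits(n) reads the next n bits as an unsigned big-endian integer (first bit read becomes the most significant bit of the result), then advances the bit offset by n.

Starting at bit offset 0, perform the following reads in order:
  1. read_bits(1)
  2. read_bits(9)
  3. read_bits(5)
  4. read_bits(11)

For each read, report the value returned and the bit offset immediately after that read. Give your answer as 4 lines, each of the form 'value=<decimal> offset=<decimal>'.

Read 1: bits[0:1] width=1 -> value=0 (bin 0); offset now 1 = byte 0 bit 1; 31 bits remain
Read 2: bits[1:10] width=9 -> value=95 (bin 001011111); offset now 10 = byte 1 bit 2; 22 bits remain
Read 3: bits[10:15] width=5 -> value=28 (bin 11100); offset now 15 = byte 1 bit 7; 17 bits remain
Read 4: bits[15:26] width=11 -> value=1340 (bin 10100111100); offset now 26 = byte 3 bit 2; 6 bits remain

Answer: value=0 offset=1
value=95 offset=10
value=28 offset=15
value=1340 offset=26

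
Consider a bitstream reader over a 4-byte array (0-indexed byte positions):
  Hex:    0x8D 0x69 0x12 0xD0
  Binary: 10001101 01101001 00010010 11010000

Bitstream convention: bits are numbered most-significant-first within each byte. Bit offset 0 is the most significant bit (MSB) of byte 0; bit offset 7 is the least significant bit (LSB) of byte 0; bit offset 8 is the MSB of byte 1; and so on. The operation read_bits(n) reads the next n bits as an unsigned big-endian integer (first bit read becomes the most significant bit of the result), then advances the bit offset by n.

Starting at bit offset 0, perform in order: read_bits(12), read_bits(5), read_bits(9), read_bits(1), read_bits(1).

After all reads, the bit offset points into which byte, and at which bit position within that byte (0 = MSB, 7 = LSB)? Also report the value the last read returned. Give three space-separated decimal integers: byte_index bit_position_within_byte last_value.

Answer: 3 4 1

Derivation:
Read 1: bits[0:12] width=12 -> value=2262 (bin 100011010110); offset now 12 = byte 1 bit 4; 20 bits remain
Read 2: bits[12:17] width=5 -> value=18 (bin 10010); offset now 17 = byte 2 bit 1; 15 bits remain
Read 3: bits[17:26] width=9 -> value=75 (bin 001001011); offset now 26 = byte 3 bit 2; 6 bits remain
Read 4: bits[26:27] width=1 -> value=0 (bin 0); offset now 27 = byte 3 bit 3; 5 bits remain
Read 5: bits[27:28] width=1 -> value=1 (bin 1); offset now 28 = byte 3 bit 4; 4 bits remain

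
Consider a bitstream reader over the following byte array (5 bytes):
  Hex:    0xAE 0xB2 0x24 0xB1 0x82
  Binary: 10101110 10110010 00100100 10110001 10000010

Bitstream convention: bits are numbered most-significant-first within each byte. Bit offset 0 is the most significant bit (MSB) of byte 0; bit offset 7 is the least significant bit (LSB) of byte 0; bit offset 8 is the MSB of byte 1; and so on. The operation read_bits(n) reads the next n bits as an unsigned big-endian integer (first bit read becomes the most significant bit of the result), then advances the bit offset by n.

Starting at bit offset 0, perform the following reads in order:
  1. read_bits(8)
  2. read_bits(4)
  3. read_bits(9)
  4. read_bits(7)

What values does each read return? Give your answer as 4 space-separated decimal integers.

Read 1: bits[0:8] width=8 -> value=174 (bin 10101110); offset now 8 = byte 1 bit 0; 32 bits remain
Read 2: bits[8:12] width=4 -> value=11 (bin 1011); offset now 12 = byte 1 bit 4; 28 bits remain
Read 3: bits[12:21] width=9 -> value=68 (bin 001000100); offset now 21 = byte 2 bit 5; 19 bits remain
Read 4: bits[21:28] width=7 -> value=75 (bin 1001011); offset now 28 = byte 3 bit 4; 12 bits remain

Answer: 174 11 68 75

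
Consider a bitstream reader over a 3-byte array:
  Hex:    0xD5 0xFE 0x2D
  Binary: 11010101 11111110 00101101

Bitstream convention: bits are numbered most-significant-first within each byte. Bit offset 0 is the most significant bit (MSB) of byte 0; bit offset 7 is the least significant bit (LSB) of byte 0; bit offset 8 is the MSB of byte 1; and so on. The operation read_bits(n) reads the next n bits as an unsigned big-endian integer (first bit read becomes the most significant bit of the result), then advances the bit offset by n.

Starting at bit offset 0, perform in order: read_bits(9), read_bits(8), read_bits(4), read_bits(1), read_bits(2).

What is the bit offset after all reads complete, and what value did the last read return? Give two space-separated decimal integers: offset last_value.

Answer: 24 1

Derivation:
Read 1: bits[0:9] width=9 -> value=427 (bin 110101011); offset now 9 = byte 1 bit 1; 15 bits remain
Read 2: bits[9:17] width=8 -> value=252 (bin 11111100); offset now 17 = byte 2 bit 1; 7 bits remain
Read 3: bits[17:21] width=4 -> value=5 (bin 0101); offset now 21 = byte 2 bit 5; 3 bits remain
Read 4: bits[21:22] width=1 -> value=1 (bin 1); offset now 22 = byte 2 bit 6; 2 bits remain
Read 5: bits[22:24] width=2 -> value=1 (bin 01); offset now 24 = byte 3 bit 0; 0 bits remain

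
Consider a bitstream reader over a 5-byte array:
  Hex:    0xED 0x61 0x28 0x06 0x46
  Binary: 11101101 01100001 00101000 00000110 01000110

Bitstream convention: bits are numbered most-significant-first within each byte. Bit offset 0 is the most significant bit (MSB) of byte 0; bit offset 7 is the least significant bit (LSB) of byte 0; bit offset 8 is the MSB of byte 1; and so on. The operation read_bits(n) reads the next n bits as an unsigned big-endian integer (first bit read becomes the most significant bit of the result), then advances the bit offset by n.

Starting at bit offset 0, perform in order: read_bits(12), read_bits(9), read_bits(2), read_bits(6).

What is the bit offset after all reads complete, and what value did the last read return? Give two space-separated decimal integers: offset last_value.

Read 1: bits[0:12] width=12 -> value=3798 (bin 111011010110); offset now 12 = byte 1 bit 4; 28 bits remain
Read 2: bits[12:21] width=9 -> value=37 (bin 000100101); offset now 21 = byte 2 bit 5; 19 bits remain
Read 3: bits[21:23] width=2 -> value=0 (bin 00); offset now 23 = byte 2 bit 7; 17 bits remain
Read 4: bits[23:29] width=6 -> value=0 (bin 000000); offset now 29 = byte 3 bit 5; 11 bits remain

Answer: 29 0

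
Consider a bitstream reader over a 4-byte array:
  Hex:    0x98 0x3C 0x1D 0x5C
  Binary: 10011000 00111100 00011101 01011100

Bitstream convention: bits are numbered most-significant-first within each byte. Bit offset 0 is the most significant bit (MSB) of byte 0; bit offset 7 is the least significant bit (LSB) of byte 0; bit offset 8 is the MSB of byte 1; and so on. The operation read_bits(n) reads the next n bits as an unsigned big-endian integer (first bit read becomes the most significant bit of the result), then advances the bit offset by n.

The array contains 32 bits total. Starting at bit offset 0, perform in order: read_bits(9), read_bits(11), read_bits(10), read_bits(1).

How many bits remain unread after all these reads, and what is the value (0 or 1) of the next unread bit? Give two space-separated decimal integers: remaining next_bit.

Answer: 1 0

Derivation:
Read 1: bits[0:9] width=9 -> value=304 (bin 100110000); offset now 9 = byte 1 bit 1; 23 bits remain
Read 2: bits[9:20] width=11 -> value=961 (bin 01111000001); offset now 20 = byte 2 bit 4; 12 bits remain
Read 3: bits[20:30] width=10 -> value=855 (bin 1101010111); offset now 30 = byte 3 bit 6; 2 bits remain
Read 4: bits[30:31] width=1 -> value=0 (bin 0); offset now 31 = byte 3 bit 7; 1 bits remain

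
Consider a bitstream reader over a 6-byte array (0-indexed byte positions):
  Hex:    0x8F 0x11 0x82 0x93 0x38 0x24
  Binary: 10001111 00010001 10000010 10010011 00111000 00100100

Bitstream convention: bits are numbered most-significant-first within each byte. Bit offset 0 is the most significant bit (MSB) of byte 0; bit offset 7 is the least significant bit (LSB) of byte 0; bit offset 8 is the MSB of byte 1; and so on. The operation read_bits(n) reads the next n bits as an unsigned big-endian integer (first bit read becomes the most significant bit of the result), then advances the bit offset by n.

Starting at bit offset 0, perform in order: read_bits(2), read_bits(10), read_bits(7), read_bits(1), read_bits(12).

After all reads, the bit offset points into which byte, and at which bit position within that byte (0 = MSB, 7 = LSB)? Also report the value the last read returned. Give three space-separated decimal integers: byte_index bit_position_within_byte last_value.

Answer: 4 0 659

Derivation:
Read 1: bits[0:2] width=2 -> value=2 (bin 10); offset now 2 = byte 0 bit 2; 46 bits remain
Read 2: bits[2:12] width=10 -> value=241 (bin 0011110001); offset now 12 = byte 1 bit 4; 36 bits remain
Read 3: bits[12:19] width=7 -> value=12 (bin 0001100); offset now 19 = byte 2 bit 3; 29 bits remain
Read 4: bits[19:20] width=1 -> value=0 (bin 0); offset now 20 = byte 2 bit 4; 28 bits remain
Read 5: bits[20:32] width=12 -> value=659 (bin 001010010011); offset now 32 = byte 4 bit 0; 16 bits remain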